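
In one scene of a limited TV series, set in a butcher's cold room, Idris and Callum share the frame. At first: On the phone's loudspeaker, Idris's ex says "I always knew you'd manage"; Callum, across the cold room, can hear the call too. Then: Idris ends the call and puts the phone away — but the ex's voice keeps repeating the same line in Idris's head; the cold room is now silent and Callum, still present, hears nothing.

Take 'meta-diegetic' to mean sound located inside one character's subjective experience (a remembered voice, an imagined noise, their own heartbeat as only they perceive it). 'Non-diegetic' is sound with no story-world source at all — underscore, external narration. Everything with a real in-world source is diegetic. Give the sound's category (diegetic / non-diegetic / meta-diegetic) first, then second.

First: the loudspeaker is an in-world source; both Idris and Callum hear the call → diegetic.
Second: with the phone off, the voice continues only as Idris's private mental replay — Callum can't hear it → meta-diegetic.

diegetic, meta-diegetic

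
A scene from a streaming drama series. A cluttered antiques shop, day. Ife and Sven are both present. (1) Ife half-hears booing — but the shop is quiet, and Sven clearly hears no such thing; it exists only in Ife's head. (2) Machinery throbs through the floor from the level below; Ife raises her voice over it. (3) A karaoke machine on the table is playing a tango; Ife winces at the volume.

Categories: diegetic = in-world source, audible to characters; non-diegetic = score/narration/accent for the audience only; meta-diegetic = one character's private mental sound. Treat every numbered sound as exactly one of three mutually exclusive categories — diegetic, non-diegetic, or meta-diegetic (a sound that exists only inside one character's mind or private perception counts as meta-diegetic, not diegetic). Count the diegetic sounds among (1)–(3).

(1) subjective to Ife: the shop is silent and Sven hears nothing → meta-diegetic.
(2) it's the actual ambient sound of the location → diegetic.
Sound (3): a karaoke machine is a physical source in the scene and Ife reacts to it, so diegetic.
Diegetic: (2), (3) — that's 2.

2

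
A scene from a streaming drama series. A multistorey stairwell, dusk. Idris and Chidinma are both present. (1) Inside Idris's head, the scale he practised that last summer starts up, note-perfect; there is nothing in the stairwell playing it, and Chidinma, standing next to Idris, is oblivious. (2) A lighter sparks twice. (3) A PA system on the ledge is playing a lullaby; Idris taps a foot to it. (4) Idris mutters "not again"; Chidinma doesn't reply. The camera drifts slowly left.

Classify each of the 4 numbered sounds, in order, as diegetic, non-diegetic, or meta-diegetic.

(1) it lives in Idris's subjectivity, not in the stairwell → meta-diegetic.
(2) is diegetic: an in-world source (a lighter); characters could hear it.
(3) is diegetic: a PA system is a physical source in the scene and Idris reacts to it.
Sound (4): Idris is a character speaking aloud in the scene, so diegetic.

meta-diegetic, diegetic, diegetic, diegetic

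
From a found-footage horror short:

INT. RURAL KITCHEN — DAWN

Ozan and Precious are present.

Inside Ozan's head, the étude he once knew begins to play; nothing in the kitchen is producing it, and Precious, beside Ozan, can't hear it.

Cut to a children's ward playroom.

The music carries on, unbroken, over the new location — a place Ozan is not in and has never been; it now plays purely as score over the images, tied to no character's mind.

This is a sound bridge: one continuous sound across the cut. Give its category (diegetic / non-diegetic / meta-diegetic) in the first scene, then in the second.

Scene one: the music exists only inside Ozan's mind; Precious can't hear it → meta-diegetic.
Scene two: it's detached from Ozan entirely and plays over unrelated images with no in-world source — conventional underscore → non-diegetic.

meta-diegetic, non-diegetic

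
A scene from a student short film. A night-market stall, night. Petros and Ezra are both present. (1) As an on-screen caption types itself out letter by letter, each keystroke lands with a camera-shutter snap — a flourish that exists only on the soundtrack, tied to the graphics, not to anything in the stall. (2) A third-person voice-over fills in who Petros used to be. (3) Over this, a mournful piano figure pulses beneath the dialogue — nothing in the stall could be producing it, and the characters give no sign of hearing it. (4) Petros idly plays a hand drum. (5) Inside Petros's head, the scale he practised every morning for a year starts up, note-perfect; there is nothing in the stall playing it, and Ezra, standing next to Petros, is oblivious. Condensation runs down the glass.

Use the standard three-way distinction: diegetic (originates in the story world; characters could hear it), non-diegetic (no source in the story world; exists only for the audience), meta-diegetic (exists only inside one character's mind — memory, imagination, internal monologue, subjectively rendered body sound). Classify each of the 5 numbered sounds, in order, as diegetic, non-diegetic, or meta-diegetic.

Sound (1): it accompanies on-screen graphics, not anything inside the story world, so non-diegetic.
Sound (2): external voice-over — not a character, not heard by anyone in the scene, so non-diegetic.
(3) is non-diegetic: it has no source in the story world and no character can hear it — it's underscore.
(4) is diegetic: a character is playing a hand drum on screen.
Sound (5): it lives in Petros's subjectivity, not in the stall, so meta-diegetic.

non-diegetic, non-diegetic, non-diegetic, diegetic, meta-diegetic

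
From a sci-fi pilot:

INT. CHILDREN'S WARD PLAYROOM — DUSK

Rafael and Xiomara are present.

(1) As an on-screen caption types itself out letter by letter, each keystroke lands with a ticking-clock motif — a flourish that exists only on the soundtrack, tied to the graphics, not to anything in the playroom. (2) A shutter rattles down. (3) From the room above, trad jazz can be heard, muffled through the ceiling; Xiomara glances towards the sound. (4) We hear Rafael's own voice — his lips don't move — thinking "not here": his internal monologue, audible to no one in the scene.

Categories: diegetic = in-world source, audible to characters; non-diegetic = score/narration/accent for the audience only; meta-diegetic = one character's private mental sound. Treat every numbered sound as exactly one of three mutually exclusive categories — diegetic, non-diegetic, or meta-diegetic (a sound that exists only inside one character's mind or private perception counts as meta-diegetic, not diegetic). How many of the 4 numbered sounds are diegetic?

2

(1) it accompanies on-screen graphics, not anything inside the story world → non-diegetic.
Sound (2): the sound comes from a shutter physically present in the location, so diegetic.
(3) is diegetic: off-screen diegetic: the source is out of frame but still in the story's space.
Sound (4): it's Rafael's unspoken thought, heard only by the audience via his subjectivity, so meta-diegetic.
So 2 of the 4 are diegetic: (2), (3).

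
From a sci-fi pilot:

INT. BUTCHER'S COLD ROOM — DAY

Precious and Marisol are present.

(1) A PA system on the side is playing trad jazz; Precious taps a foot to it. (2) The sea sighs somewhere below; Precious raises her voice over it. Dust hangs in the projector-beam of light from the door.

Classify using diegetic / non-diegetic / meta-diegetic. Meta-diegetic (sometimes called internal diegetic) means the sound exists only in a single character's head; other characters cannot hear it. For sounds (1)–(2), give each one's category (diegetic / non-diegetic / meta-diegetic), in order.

Sound (1): source music from a PA system, which exists in the story world, so diegetic.
(2) is diegetic: it's the actual ambient sound of the location.

diegetic, diegetic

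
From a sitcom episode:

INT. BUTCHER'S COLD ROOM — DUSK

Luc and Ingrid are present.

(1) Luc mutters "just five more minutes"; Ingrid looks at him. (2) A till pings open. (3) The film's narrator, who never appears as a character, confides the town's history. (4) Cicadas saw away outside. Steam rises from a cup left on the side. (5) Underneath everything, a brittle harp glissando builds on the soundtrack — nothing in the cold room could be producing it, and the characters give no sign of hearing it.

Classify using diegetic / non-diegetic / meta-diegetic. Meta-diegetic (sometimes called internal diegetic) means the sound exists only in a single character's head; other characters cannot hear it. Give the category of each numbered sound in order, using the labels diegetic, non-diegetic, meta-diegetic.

diegetic, diegetic, non-diegetic, diegetic, non-diegetic

Sound (1): Luc is a character speaking aloud in the scene, so diegetic.
(2) the sound comes from a till physically present in the location → diegetic.
(3) commentary laid over the scene from outside the fiction → non-diegetic.
(4) it's the actual ambient sound of the location → diegetic.
Sound (5): score with no on-screen or off-screen source; it exists for the audience alone, so non-diegetic.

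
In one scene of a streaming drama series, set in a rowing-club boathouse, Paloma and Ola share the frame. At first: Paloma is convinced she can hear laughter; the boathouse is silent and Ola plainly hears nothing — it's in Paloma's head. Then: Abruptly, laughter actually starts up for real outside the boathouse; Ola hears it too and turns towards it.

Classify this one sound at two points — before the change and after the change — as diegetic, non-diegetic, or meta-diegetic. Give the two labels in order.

meta-diegetic, diegetic

Before the change: only Paloma 'hears' it — imagined, in her mind → meta-diegetic.
After the change: now there's a real external source and Ola hears it too — in the story world → diegetic.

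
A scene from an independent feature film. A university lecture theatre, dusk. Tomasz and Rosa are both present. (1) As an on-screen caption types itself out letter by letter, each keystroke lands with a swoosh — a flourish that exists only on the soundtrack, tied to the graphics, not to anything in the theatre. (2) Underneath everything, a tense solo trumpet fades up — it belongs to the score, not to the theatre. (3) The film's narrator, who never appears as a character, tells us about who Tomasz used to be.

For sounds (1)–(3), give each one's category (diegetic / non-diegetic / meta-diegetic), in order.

(1) it accompanies on-screen graphics, not anything inside the story world → non-diegetic.
(2) is non-diegetic: score with no on-screen or off-screen source; it exists for the audience alone.
Sound (3): external voice-over — not a character, not heard by anyone in the scene, so non-diegetic.

non-diegetic, non-diegetic, non-diegetic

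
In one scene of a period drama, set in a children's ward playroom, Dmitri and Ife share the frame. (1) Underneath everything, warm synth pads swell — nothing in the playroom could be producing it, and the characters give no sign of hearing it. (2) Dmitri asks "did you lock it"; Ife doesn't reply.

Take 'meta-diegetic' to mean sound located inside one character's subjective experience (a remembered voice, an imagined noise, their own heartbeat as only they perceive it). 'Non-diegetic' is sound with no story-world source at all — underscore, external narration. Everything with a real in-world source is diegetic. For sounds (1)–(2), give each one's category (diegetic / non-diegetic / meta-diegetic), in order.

(1) it has no source in the story world and no character can hear it — it's underscore → non-diegetic.
Sound (2): on-screen dialogue — Dmitri speaks and Ife is there to hear, so diegetic.

non-diegetic, diegetic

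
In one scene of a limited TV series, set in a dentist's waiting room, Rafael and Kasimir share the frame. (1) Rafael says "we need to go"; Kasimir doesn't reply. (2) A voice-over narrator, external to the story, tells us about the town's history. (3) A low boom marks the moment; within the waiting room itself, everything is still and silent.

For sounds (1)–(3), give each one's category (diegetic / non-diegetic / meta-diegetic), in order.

(1) on-screen dialogue — Rafael speaks and Kasimir is there to hear → diegetic.
Sound (2): the narrator exists outside the story world, addressing only the audience, so non-diegetic.
Sound (3): it's a sound-design accent with no in-world source; no one in the scene can hear it, so non-diegetic.

diegetic, non-diegetic, non-diegetic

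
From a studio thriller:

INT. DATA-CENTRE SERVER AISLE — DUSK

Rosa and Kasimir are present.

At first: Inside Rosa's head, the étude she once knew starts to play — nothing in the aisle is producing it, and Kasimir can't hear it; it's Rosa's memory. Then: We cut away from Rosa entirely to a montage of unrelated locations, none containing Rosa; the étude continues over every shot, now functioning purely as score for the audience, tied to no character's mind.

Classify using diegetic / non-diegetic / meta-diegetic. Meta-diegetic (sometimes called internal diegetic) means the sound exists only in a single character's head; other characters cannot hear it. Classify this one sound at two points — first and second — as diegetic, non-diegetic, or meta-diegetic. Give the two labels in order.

First: the music lives inside Rosa's mind alone; Kasimir can't hear it → meta-diegetic.
Second: once it plays over shots Rosa isn't in, detached from any character's subjectivity, it's conventional underscore → non-diegetic.

meta-diegetic, non-diegetic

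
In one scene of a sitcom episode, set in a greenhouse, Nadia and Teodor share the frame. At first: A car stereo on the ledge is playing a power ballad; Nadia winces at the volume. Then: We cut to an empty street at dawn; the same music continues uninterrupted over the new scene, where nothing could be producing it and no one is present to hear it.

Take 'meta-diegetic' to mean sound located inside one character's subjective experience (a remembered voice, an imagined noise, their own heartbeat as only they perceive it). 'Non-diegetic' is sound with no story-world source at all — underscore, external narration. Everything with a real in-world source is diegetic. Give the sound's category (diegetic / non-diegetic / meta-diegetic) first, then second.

First: a car stereo is a real in-scene source and Nadia reacts to it → diegetic.
Second: there is no longer any in-world source and no one can hear it — it has become underscore → non-diegetic.

diegetic, non-diegetic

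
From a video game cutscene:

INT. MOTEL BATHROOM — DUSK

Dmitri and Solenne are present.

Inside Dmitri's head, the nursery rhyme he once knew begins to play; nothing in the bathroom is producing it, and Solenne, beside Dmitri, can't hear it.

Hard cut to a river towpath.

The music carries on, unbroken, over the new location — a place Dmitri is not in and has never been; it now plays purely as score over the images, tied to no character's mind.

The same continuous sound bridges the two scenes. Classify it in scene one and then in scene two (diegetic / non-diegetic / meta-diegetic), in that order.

meta-diegetic, non-diegetic

Scene one: the music exists only inside Dmitri's mind; Solenne can't hear it → meta-diegetic.
Scene two: it's detached from Dmitri entirely and plays over unrelated images with no in-world source — conventional underscore → non-diegetic.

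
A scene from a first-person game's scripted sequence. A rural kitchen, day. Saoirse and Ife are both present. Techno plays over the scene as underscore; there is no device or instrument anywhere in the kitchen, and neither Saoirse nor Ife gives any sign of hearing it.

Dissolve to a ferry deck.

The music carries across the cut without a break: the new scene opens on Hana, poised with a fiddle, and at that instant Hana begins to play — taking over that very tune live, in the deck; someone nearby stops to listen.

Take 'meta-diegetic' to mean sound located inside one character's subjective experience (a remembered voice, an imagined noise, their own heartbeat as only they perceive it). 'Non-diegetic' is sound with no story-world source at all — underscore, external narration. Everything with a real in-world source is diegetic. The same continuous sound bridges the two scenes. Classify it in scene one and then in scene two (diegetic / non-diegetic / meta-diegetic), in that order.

Scene one: there's no in-world source anywhere and no character hears it — underscore for the audience only → non-diegetic.
Scene two: from the moment Hana starts playing, the tune is being performed on a fiddle inside the story world and another character hears it → diegetic.

non-diegetic, diegetic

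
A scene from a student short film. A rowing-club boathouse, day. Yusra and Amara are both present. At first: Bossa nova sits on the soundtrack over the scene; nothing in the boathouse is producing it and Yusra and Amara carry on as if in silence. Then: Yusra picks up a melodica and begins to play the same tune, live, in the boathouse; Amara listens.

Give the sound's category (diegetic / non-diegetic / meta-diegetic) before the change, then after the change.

non-diegetic, diegetic

Before the change: no in-world source exists and no character can hear it — underscore → non-diegetic.
After the change: a melodica is now a real source in the story world and the characters hear it → diegetic.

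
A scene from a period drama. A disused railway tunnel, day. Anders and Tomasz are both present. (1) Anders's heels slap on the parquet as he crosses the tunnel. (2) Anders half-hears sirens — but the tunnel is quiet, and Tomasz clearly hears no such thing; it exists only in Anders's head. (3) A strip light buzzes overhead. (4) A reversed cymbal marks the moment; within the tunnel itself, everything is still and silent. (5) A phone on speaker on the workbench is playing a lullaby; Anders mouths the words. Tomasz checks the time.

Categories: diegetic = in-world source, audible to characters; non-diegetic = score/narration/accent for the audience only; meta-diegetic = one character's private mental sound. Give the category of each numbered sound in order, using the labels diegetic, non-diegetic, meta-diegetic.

Sound (1): a character's body making contact with the set — an in-world sound, so diegetic.
(2) is meta-diegetic: subjective to Anders: the tunnel is silent and Tomasz hears nothing.
Sound (3): a strip light is part of the location's real environment, so diegetic.
(4) an editorial stinger — it belongs to the cut, not the story world → non-diegetic.
(5) is diegetic: the music comes from an on-screen device that Anders responds to.

diegetic, meta-diegetic, diegetic, non-diegetic, diegetic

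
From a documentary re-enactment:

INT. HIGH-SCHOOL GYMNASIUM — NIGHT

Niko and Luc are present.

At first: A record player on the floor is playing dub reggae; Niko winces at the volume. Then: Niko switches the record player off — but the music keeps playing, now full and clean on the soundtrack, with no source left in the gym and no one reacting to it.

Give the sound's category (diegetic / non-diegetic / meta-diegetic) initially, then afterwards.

diegetic, non-diegetic

Initially: a record player is a real in-scene source and Niko reacts to it → diegetic.
Afterwards: there is no longer any in-world source and no one can hear it — it has become underscore → non-diegetic.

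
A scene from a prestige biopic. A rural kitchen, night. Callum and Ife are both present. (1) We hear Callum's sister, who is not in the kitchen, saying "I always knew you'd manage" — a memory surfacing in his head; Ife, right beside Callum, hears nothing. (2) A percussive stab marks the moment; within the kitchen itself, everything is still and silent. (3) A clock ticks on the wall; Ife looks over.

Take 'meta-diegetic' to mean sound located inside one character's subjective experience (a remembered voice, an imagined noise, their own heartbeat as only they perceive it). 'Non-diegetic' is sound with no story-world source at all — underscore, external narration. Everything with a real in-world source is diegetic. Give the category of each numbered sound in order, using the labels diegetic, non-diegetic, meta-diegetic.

Sound (1): the voice is a memory playing only inside Callum's mind; Ife can't hear it, so meta-diegetic.
Sound (2): an editorial stinger — it belongs to the cut, not the story world, so non-diegetic.
(3) a clock is a real object/event in the scene's world → diegetic.

meta-diegetic, non-diegetic, diegetic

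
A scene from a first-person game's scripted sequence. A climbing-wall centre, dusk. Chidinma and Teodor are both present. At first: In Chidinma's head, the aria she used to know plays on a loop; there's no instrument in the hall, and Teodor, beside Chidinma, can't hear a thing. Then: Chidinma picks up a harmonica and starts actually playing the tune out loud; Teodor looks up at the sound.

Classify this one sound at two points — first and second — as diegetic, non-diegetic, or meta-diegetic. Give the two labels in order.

First: the tune exists only as Chidinma's private memory; Teodor can't hear it → meta-diegetic.
Second: Chidinma is now producing it live on a harmonica, in the room, and Teodor hears it → diegetic.

meta-diegetic, diegetic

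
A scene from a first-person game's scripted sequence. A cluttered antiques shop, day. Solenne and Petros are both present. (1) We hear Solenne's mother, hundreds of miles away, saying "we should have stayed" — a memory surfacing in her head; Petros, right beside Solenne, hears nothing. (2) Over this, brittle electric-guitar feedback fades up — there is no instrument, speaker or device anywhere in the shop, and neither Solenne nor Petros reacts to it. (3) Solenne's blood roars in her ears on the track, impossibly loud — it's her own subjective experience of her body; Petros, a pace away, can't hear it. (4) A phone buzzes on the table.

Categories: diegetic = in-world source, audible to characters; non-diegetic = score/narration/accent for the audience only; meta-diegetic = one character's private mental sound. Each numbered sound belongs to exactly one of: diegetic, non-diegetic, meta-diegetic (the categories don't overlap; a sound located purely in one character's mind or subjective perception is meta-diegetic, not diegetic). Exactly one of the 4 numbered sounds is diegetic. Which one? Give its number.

4

Sound (1): it's Solenne's recollection rendered as sound; the other character can't hear it, so meta-diegetic.
(2) is non-diegetic: score with no on-screen or off-screen source; it exists for the audience alone.
Sound (3): it's Solenne's internal bodily sensation rendered as sound; only Solenne 'hears' it, so meta-diegetic.
(4) is diegetic: the sound comes from a phone physically present in the location.
Only (4) is diegetic.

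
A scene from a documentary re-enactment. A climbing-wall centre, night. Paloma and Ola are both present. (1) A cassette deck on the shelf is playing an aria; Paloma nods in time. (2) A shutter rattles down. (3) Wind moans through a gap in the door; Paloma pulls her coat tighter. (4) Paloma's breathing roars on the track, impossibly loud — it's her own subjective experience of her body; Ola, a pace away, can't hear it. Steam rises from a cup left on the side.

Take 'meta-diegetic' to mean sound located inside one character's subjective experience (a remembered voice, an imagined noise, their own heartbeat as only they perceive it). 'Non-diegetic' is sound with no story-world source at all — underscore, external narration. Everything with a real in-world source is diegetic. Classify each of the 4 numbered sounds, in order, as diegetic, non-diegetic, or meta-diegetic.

(1) is diegetic: source music from a cassette deck, which exists in the story world.
(2) is diegetic: a shutter is a real object/event in the scene's world.
(3) is diegetic: ambient/room sound belonging to the story's physical space.
(4) it's Paloma's internal bodily sensation rendered as sound; only Paloma 'hears' it → meta-diegetic.

diegetic, diegetic, diegetic, meta-diegetic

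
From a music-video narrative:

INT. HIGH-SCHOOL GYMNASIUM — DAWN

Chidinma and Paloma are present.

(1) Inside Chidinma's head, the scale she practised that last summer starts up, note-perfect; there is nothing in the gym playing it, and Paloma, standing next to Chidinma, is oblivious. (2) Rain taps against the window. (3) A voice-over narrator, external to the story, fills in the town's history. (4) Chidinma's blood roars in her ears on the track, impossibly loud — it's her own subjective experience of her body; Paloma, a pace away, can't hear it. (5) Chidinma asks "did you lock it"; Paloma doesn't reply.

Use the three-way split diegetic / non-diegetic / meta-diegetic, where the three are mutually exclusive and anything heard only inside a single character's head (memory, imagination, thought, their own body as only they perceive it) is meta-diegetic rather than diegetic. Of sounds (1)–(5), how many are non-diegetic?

(1) the music is a memory playing inside Chidinma's mind alone; no real-world source, Paloma can't hear it → meta-diegetic.
Sound (2): it's the actual ambient sound of the location, so diegetic.
Sound (3): external voice-over — not a character, not heard by anyone in the scene, so non-diegetic.
(4) is meta-diegetic: a subjective body sound — Chidinma's private perception, inaudible to Paloma.
(5) is diegetic: Chidinma is a character speaking aloud in the scene.
Non-diegetic: (3) — that's 1.

1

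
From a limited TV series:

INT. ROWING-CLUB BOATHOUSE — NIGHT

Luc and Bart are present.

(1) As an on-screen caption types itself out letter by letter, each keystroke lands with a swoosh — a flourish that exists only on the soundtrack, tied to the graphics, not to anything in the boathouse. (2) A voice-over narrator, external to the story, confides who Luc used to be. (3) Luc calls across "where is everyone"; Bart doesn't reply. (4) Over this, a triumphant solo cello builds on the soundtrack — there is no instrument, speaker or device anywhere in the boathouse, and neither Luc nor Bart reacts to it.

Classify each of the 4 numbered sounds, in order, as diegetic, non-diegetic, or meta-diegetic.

non-diegetic, non-diegetic, diegetic, non-diegetic

(1) sound married to a title/caption — outside the diegesis by definition → non-diegetic.
Sound (2): commentary laid over the scene from outside the fiction, so non-diegetic.
(3) on-screen dialogue — Luc speaks and Bart is there to hear → diegetic.
(4) is non-diegetic: nothing in the boathouse produces it and the characters don't hear it — pure soundtrack.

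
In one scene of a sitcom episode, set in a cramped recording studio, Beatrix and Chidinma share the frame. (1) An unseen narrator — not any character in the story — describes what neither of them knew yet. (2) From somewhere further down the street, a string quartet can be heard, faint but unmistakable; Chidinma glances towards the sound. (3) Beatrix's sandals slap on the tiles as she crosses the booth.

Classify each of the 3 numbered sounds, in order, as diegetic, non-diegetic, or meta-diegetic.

Sound (1): external voice-over — not a character, not heard by anyone in the scene, so non-diegetic.
Sound (2): it's coming from somewhere further down the street — a location within the story world — and Chidinma reacts, so diegetic.
(3) Beatrix's footsteps are produced in the story world → diegetic.

non-diegetic, diegetic, diegetic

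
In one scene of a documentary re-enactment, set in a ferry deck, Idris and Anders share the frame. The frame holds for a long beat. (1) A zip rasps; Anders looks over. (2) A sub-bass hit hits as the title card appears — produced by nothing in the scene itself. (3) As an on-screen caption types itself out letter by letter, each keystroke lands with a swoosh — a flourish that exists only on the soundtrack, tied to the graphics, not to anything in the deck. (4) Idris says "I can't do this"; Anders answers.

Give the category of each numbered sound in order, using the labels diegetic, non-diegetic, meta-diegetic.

Sound (1): the sound comes from a zip physically present in the location, so diegetic.
Sound (2): nothing in the scene produces it; it's an accent added for the audience, so non-diegetic.
(3) is non-diegetic: the caption isn't part of the story world, so neither is the sound tied to it.
Sound (4): spoken by a character present in the story world, so diegetic.

diegetic, non-diegetic, non-diegetic, diegetic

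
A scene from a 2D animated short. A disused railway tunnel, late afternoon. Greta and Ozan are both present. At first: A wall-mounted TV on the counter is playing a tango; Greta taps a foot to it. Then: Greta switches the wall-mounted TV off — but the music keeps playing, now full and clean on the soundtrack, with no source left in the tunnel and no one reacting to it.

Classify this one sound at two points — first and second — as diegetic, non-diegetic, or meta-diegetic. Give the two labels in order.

diegetic, non-diegetic

First: a wall-mounted TV is a real in-scene source and Greta reacts to it → diegetic.
Second: there is no longer any in-world source and no one can hear it — it has become underscore → non-diegetic.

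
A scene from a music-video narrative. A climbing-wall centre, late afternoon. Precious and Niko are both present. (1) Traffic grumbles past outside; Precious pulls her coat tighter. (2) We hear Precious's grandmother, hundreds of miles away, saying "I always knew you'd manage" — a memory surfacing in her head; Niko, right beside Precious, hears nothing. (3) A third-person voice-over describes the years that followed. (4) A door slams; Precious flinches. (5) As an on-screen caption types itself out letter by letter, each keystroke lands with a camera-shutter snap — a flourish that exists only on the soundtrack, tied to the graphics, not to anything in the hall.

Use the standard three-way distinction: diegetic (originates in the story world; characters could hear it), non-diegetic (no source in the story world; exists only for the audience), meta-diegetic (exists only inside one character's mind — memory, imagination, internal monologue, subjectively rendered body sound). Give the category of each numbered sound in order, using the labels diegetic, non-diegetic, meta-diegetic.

diegetic, meta-diegetic, non-diegetic, diegetic, non-diegetic

(1) it's the actual ambient sound of the location → diegetic.
Sound (2): the voice is a memory playing only inside Precious's mind; Niko can't hear it, so meta-diegetic.
Sound (3): the narrator exists outside the story world, addressing only the audience, so non-diegetic.
Sound (4): the sound comes from a door physically present in the location, so diegetic.
(5) it accompanies on-screen graphics, not anything inside the story world → non-diegetic.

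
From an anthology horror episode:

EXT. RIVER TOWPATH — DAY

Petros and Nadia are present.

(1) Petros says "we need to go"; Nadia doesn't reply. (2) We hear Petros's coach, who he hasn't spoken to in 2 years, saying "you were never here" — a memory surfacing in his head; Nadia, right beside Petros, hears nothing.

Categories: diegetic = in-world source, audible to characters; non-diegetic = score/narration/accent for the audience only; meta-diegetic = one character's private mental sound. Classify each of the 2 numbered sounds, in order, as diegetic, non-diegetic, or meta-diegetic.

(1) is diegetic: on-screen dialogue — Petros speaks and Nadia is there to hear.
(2) a remembered line, private to Petros — not present in the room, not audible to Nadia → meta-diegetic.

diegetic, meta-diegetic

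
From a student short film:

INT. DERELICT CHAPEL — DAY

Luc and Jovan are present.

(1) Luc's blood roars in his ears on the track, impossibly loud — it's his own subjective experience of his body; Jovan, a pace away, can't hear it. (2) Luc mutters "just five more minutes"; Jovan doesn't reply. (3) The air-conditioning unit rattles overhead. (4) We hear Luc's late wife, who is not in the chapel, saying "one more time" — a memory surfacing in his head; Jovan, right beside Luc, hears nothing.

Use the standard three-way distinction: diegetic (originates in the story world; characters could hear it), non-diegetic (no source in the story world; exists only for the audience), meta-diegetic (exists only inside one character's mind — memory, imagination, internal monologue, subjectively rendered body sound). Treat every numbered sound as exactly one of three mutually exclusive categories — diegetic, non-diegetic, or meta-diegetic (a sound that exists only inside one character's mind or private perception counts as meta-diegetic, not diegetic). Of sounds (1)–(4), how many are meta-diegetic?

(1) it's Luc's internal bodily sensation rendered as sound; only Luc 'hears' it → meta-diegetic.
(2) is diegetic: on-screen dialogue — Luc speaks and Jovan is there to hear.
Sound (3): ambient/room sound belonging to the story's physical space, so diegetic.
(4) is meta-diegetic: the voice is a memory playing only inside Luc's mind; Jovan can't hear it.
So 2 of the 4 are meta-diegetic: (1), (4).

2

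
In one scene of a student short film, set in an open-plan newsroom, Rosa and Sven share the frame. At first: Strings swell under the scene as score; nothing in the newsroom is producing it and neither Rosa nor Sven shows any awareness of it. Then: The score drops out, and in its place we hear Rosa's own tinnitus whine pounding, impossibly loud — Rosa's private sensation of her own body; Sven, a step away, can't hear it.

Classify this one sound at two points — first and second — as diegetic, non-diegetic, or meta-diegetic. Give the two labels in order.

First: underscore with no in-world source, inaudible to the characters → non-diegetic.
Second: the body sound is Rosa's subjective perception alone — Sven can't hear it → meta-diegetic.

non-diegetic, meta-diegetic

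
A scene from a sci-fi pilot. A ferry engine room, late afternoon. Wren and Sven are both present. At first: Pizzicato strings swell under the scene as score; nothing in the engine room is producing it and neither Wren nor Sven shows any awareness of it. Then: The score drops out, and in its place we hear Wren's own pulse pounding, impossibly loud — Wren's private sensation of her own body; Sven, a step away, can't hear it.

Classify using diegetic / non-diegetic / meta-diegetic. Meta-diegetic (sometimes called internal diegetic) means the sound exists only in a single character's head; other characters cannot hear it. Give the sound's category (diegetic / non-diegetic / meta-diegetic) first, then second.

non-diegetic, meta-diegetic

First: underscore with no in-world source, inaudible to the characters → non-diegetic.
Second: the body sound is Wren's subjective perception alone — Sven can't hear it → meta-diegetic.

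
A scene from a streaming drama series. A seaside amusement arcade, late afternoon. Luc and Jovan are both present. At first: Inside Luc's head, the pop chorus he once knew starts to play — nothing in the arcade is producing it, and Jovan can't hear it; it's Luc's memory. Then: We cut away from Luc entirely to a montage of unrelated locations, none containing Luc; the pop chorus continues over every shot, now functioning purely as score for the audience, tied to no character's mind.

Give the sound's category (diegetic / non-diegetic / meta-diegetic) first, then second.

meta-diegetic, non-diegetic

First: the music lives inside Luc's mind alone; Jovan can't hear it → meta-diegetic.
Second: once it plays over shots Luc isn't in, detached from any character's subjectivity, it's conventional underscore → non-diegetic.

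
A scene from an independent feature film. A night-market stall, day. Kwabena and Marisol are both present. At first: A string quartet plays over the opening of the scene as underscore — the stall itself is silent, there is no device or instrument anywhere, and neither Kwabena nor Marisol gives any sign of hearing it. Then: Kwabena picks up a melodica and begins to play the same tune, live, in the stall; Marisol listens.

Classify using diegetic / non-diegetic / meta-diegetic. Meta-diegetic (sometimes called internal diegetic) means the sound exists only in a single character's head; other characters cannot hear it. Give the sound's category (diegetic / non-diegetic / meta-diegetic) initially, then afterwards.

non-diegetic, diegetic

Initially: no in-world source exists and no character can hear it — underscore → non-diegetic.
Afterwards: a melodica is now a real source in the story world and the characters hear it → diegetic.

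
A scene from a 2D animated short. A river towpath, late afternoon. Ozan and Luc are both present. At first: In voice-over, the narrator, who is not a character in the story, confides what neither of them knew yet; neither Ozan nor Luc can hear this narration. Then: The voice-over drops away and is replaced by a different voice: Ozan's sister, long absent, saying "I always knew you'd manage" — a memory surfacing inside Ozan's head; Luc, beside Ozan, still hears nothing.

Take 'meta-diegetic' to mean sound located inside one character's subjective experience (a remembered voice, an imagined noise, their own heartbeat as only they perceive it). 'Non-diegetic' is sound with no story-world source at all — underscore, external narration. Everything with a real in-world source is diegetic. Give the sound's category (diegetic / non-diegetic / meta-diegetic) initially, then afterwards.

Initially: the external narrator addresses only the audience — outside the story world → non-diegetic.
Afterwards: the replacement voice is a memory inside Ozan's mind specifically → meta-diegetic.

non-diegetic, meta-diegetic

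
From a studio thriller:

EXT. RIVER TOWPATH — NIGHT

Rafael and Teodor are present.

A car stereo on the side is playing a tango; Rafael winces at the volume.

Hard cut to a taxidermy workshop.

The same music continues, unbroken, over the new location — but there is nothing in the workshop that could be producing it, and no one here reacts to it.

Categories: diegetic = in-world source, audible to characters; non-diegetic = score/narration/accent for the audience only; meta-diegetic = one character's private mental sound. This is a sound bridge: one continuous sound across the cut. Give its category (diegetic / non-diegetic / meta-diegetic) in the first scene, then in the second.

Scene one: a car stereo is an on-screen source and Rafael reacts to it → diegetic.
Scene two: there is no source in the workshop and no one hears it — it's now underscore → non-diegetic.

diegetic, non-diegetic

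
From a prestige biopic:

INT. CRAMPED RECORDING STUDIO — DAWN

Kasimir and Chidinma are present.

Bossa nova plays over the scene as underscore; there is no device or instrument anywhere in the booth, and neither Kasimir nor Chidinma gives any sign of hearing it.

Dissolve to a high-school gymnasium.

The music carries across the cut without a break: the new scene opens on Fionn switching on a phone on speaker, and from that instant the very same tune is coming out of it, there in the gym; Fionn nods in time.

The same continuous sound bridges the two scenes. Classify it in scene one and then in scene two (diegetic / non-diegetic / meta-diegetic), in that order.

non-diegetic, diegetic

Scene one: there's no in-world source anywhere and no character hears it — underscore for the audience only → non-diegetic.
Scene two: once Fionn turns on a phone on speaker, the music has a real source in the story world and Fionn reacts to it → diegetic.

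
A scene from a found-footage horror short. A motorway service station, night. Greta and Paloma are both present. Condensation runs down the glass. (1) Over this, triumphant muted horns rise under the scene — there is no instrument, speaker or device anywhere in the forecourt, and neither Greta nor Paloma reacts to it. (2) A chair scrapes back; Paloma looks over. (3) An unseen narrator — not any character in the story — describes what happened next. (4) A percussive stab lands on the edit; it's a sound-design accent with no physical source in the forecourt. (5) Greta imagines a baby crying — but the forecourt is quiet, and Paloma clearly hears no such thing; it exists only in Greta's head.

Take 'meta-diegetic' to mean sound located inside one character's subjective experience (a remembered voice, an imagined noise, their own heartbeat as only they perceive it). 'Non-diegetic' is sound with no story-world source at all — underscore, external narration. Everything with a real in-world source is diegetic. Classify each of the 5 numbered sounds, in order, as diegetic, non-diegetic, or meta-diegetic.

Sound (1): nothing in the forecourt produces it and the characters don't hear it — pure soundtrack, so non-diegetic.
(2) is diegetic: an in-world source (a chair); characters could hear it.
Sound (3): the narrator exists outside the story world, addressing only the audience, so non-diegetic.
(4) nothing in the scene produces it; it's an accent added for the audience → non-diegetic.
(5) the sound is imagined by Greta; nothing in the story world is producing it and Paloma can't hear it → meta-diegetic.

non-diegetic, diegetic, non-diegetic, non-diegetic, meta-diegetic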